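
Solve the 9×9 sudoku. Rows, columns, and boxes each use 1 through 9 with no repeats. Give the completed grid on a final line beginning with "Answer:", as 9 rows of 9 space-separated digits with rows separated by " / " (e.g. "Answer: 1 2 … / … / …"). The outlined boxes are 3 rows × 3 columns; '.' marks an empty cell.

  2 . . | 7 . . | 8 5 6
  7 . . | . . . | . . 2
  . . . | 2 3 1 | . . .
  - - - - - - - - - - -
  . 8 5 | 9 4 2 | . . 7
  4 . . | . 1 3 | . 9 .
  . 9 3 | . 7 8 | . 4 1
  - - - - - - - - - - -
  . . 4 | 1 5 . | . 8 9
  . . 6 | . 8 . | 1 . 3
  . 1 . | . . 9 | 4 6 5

Step 1. [r6c1∈{6}] r6c1's peers cover all but 6 ⇒ r6c1=6.
Step 2. [r9c3∈{2,7,8}] row 9 places 7 nowhere but r9c3. So r9c3=7.
Step 3. [r2c4∈{4,5,6,8}] in col 4, 8 fits only at r2c4 ⇒ r2c4=8.
Step 4. [r1c2∈{3,4}] r1c2 is the only open cell in row 1 admitting 3 ⇒ r1c2=3.
Step 5. [r8c8∈{2,7}] across col 8, 2 lands solely at r8c8, so r8c8=2.
Step 6. [r3c2∈{4,5,6}] row 3 places 6 nowhere but r3c2. So r3c2=6.
Step 7. [r3c1∈{5,8,9}] row 3 places 5 nowhere but r3c1. So r3c1=5.
Step 8. [r2c5∈{6,9}] 6 has one home in col 5: r2c5 ⇒ r2c5=6.
Step 9. [r1c3∈{1,9}] across row 1, 1 lands solely at r1c3, so r1c3=1.
Step 10. [r4c8∈{3}] nothing but 3 survives at r4c8, so r4c8=3.
Step 11. [r7c7∈{7}] nothing but 7 survives at r7c7 ⇒ r7c7=7.
Step 12. [r2c3∈{9}] r2c3 is down to just 9, so r2c3=9.
Step 13. [r6c7∈{2,5}] in row 6, 2 fits only at r6c7, so r6c7=2.
Step 14. [r5c7∈{5,6}] r5c7 is the only open cell in col 7 admitting 5. So r5c7=5.
Step 15. [r1c6∈{4}] r1c6 is down to just 4, so r1c6=4.
Step 16. [r5c3∈{2}] nothing but 2 survives at r5c3. So r5c3=2.
Step 17. [r9c1∈{3,8}] r9c1 is the only open cell in row 9 admitting 8. So r9c1=8.
Step 18. [r1c5∈{9}] r1c5 has the single candidate 9, so r1c5=9.
Step 19. [r5c2∈{7}] r5c2's peers cover all but 7, so r5c2=7.
Step 20. [r7c6∈{6}] r7c6's peers cover all but 6 ⇒ r7c6=6.
Step 21. [r6c4∈{5}] r6c4's peers cover all but 5 ⇒ r6c4=5.
Step 22. [r2c8∈{1}] r2c8 is down to just 1. So r2c8=1.
Step 23. [r8c4∈{4}] r8c4 has the single candidate 4. So r8c4=4.
Step 24. [r4c7∈{6}] only 6 remains possible at r4c7 ⇒ r4c7=6.
Step 25. [r8c1∈{9}] r8c1's peers cover all but 9, so r8c1=9.
Step 26. [r3c8∈{7}] r3c8's peers cover all but 7 ⇒ r3c8=7.
Step 27. [r5c9∈{8}] nothing but 8 survives at r5c9. So r5c9=8.
Step 28. [r3c7∈{9}] r3c7 is down to just 9, so r3c7=9.
Step 29. [r5c4∈{6}] nothing but 6 survives at r5c4, so r5c4=6.
Step 30. [r2c6∈{5}] nothing but 5 survives at r2c6. So r2c6=5.
Step 31. [r2c7∈{3}] nothing but 3 survives at r2c7, so r2c7=3.
Step 32. [r7c2∈{2}] r7c2 is down to just 2, so r7c2=2.
Step 33. [r2c2∈{4}] r2c2's peers cover all but 4, so r2c2=4.
Step 34. [r7c1∈{3}] nothing but 3 survives at r7c1 ⇒ r7c1=3.
Step 35. [r8c6∈{7}] nothing but 7 survives at r8c6. So r8c6=7.
Step 36. [r9c4∈{3}] r9c4's peers cover all but 3, so r9c4=3.
Step 37. [r4c1∈{1}] r4c1's peers cover all but 1 ⇒ r4c1=1.
Step 38. [r8c2∈{5}] nothing but 5 survives at r8c2, so r8c2=5.
Step 39. [r3c9∈{4}] r3c9 has the single candidate 4 ⇒ r3c9=4.
Step 40. [r9c5∈{2}] r9c5 is down to just 2 ⇒ r9c5=2.
Step 41. [r3c3∈{8}] r3c3's peers cover all but 8 ⇒ r3c3=8.

Answer: 2 3 1 7 9 4 8 5 6 / 7 4 9 8 6 5 3 1 2 / 5 6 8 2 3 1 9 7 4 / 1 8 5 9 4 2 6 3 7 / 4 7 2 6 1 3 5 9 8 / 6 9 3 5 7 8 2 4 1 / 3 2 4 1 5 6 7 8 9 / 9 5 6 4 8 7 1 2 3 / 8 1 7 3 2 9 4 6 5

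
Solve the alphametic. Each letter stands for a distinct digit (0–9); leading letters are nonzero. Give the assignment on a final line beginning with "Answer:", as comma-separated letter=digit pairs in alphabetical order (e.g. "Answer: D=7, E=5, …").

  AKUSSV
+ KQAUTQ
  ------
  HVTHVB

Step 1. [col 1: V + Q ≡ B (mod 10)] V=6 is one option consistent with column 1 (V + Q ≡ B (mod 10), carry-in 0) — take it, so V=6.
Step 2. [col 1: V + Q ≡ B (mod 10)] column 1 (V + Q ≡ B (mod 10), carry-in 0) doesn't pin B yet; pick B=0 and continue, so B=0.
Step 3. [col 1: V + Q ≡ B (mod 10)] column 1 reads V+Q+carry(0)=B with V=6, B=0; with digits 0,6 already taken and all letters distinct, the only value for Q is 4 ⇒ Q=4.
Step 4. [col 2: S + T ≡ V (mod 10)] several values work for S in column 2 (S + T ≡ V (mod 10), carry-in 1); try S=3. So S=3.
Step 5. [col 2: S + T ≡ V (mod 10)] from column 2 (S=3, V=6, carry-in 1, digits 0,3,4,6 already taken and all letters distinct): T must equal 2 ⇒ T=2.
Step 6. [col 3: S + U ≡ H (mod 10)] U=5 is one option consistent with column 3 (S + U ≡ H (mod 10), carry-in 0) — take it, so U=5.
Step 7. [col 3: S + U ≡ H (mod 10)] column 3: given S=3, U=5, carry-in 0, and digits 0,2,3,4,5,6 already taken and all letters distinct, S+U≡H (mod 10) forces H=8, so H=8.
Step 8. [col 4: U + A ≡ T (mod 10)] column 4 reads U+A+carry(0)=T with U=5, T=2; with digits 0,2,3,4,5,6,8 already taken and all letters distinct, the only value for A is 7 ⇒ A=7.
Step 9. [col 5: K + Q ≡ V (mod 10)] column 5 reads K+Q+carry(1)=V with Q=4, V=6; with digits 0,2,3,4,5,6,7,8 already taken and all letters distinct, the only value for K is 1. So K=1.

Answer: A=7, B=0, H=8, K=1, Q=4, S=3, T=2, U=5, V=6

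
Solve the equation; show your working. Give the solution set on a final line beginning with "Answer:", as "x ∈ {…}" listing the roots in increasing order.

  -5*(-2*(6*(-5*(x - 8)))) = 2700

Step 1. [-5*(-2*(6*(-5*(x - 8)))) = 2700] divide by the outer -5, so div: -2*(6*(-5*(x - 8))) = -540.
Step 2. [-2*(6*(-5*(x - 8))) = -540] -2·(inner) — divide through by -2, so div: 6*(-5*(x - 8)) = 270.
Step 3. [6*(-5*(x - 8)) = 270] LHS = 6·(…); ÷6 both sides. So div: -5*(x - 8) = 45.
Step 4. [-5*(x - 8) = 45] leading coefficient -5: divide by -5. So div: x - 8 = -9.
Step 5. [x - 8 = -9] 8 comes off first (add 8), so sub: x = -1.

Answer: x ∈ {-1}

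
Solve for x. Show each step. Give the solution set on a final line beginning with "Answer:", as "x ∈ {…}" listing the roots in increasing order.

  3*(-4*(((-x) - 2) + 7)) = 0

Step 1. [3*(-4*(((-x) - 2) + 7)) = 0] LHS = 3·(…); ÷3 both sides, so div: -4*(((-x) - 2) + 7) = 0.
Step 2. [-4*(((-x) - 2) + 7) = 0] leading coefficient -4: divide by -4. So div: ((-x) - 2) + 7 = 0.
Step 3. [((-x) - 2) + 7 = 0] the outer +7 inverts by subtracting 7 ⇒ sub: (-x) - 2 = -7.
Step 4. [(-x) - 2 = -7] 2 comes off first (add 2), so sub: -x = -5.
Step 5. [-x = -5] LHS negated; negate both sides ⇒ neg: x = 5.

Answer: x ∈ {5}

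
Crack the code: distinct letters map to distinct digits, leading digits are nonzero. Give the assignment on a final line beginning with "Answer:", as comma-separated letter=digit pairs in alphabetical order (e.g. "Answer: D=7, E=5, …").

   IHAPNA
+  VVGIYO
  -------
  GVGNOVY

Step 1. [col 1: A + O ≡ Y (mod 10)] several values work for Y in column 1 (A + O ≡ Y (mod 10), carry-in 0); try Y=2. So Y=2.
Step 2. [G] the sum has 7 digits but both addends have 6; that extra leading digit G is the final carry, namely 1 ⇒ G=1.
Step 3. [col 1: A + O ≡ Y (mod 10)] column 1 (A + O ≡ Y (mod 10), carry-in 0) doesn't pin O yet; pick O=4 and continue. So O=4.
Step 4. [col 1: A + O ≡ Y (mod 10)] column 1 reads A+O+carry(0)=Y with O=4, Y=2; with digits 1,2,4 already taken and all letters distinct, the only value for A is 8, so A=8.
Step 5. [col 2: N + Y ≡ V (mod 10)] N=0 is one option consistent with column 2 (N + Y ≡ V (mod 10), carry-in 1) — take it, so N=0.
Step 6. [col 2: N + Y ≡ V (mod 10)] from column 2 (N=0, Y=2, carry-in 1, digits 0,1,2,4,8 already taken and all letters distinct): V must equal 3, so V=3.
Step 7. [col 3: P + I ≡ O (mod 10)] column 3 (P + I ≡ O (mod 10), carry-in 0) doesn't pin P yet; pick P=5 and continue ⇒ P=5.
Step 8. [col 3: P + I ≡ O (mod 10)] column 3 reads P+I+carry(0)=O with P=5, O=4; with digits 0,1,2,3,4,5,8 already taken and all letters distinct, the only value for I is 9, so I=9.
Step 9. [col 5: H + V ≡ G (mod 10)] column 5: given V=3, G=1, carry-in 1, and digits 0,1,2,3,4,5,8,9 already taken and all letters distinct, H+V≡G (mod 10) forces H=7 ⇒ H=7.

Answer: A=8, G=1, H=7, I=9, N=0, O=4, P=5, V=3, Y=2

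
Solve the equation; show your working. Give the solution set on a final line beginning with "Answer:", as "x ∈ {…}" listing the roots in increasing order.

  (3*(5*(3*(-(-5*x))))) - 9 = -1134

Step 1. [(3*(5*(3*(-(-5*x))))) - 9 = -1134] 9 comes off first (add 9). So sub: 3*(5*(3*(-(-5*x)))) = -1125.
Step 2. [3*(5*(3*(-(-5*x)))) = -1125] 3 out front; divide by 3. So div: 5*(3*(-(-5*x))) = -375.
Step 3. [5*(3*(-(-5*x))) = -375] divide by the outer 5. So div: 3*(-(-5*x)) = -75.
Step 4. [3*(-(-5*x)) = -75] leading coefficient 3: divide by 3 ⇒ div: -(-5*x) = -25.
Step 5. [-(-5*x) = -25] LHS negated; negate both sides, so neg: -5*x = 25.
Step 6. [-5*x = 25] divide by the outer -5, so div: x = -5.

Answer: x ∈ {-5}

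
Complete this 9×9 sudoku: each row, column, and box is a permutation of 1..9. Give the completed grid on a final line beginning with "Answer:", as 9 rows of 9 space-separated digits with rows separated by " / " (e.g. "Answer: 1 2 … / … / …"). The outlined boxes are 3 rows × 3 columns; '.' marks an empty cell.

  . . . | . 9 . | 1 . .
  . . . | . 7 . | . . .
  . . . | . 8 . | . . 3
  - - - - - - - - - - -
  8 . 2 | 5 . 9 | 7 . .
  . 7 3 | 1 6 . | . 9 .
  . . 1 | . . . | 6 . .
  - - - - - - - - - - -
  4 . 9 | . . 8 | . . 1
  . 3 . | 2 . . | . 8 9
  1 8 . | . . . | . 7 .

Step 1. [r4c9∈{4}] r4c9 has the single candidate 4 ⇒ r4c9=4.
Step 2. [r5c6∈{2,4}] row 5 places 4 nowhere but r5c6, so r5c6=4.
Step 3. [r5c1∈{5}] r5c1 is down to just 5, so r5c1=5.
Step 4. [r7c2∈{2,5,6}] r7c2 is the only open cell in box 7 admitting 2, so r7c2=2.
Step 5. [r4c5∈{3}] r4c5 has the single candidate 3 ⇒ r4c5=3.
Step 6. [r1c9∈{2,5,6,7,8}] 7 has one home in col 9: r1c9. So r1c9=7.
Step 7. [r7c5∈{5}] r7c5 has the single candidate 5, so r7c5=5.
Step 8. [r1c3∈{4,5,6,8}] 8 has one home in row 1: r1c3 ⇒ r1c3=8.
Step 9. [r6c2∈{4,9}] in row 6, 4 fits only at r6c2, so r6c2=4.
Step 10. [r7c4∈{3,6,7}] across row 7, 7 lands solely at r7c4, so r7c4=7.
Step 11. [r7c8∈{3,6}] r7c8 is the only open cell in row 7 admitting 6. So r7c8=6.
Step 12. [r2c9∈{2,5,6,8}] 6 has one home in col 9: r2c9 ⇒ r2c9=6.
Step 13. [r2c7∈{2,4,5,8,9}] r2c7 is the only open cell in row 2 admitting 8. So r2c7=8.
Step 14. [r5c7∈{2}] r5c7's peers cover all but 2, so r5c7=2.
Step 15. [r3c7∈{4,5,9}] 9 has one home in col 7: r3c7. So r3c7=9.
Step 16. [r2c2∈{1,5,9}] across col 2, 9 lands solely at r2c2. So r2c2=9.
Step 17. [r2c6∈{1,2,3,5}] row 2 places 1 nowhere but r2c6, so r2c6=1.
Step 18. [r8c6∈{6}] r8c6's peers cover all but 6, so r8c6=6.
Step 19. [r9c5∈{4}] only 4 remains possible at r9c5, so r9c5=4.
Step 20. [r9c6∈{3}] nothing but 3 survives at r9c6. So r9c6=3.
Step 21. [r9c7∈{5}] only 5 remains possible at r9c7, so r9c7=5.
Step 22. [r8c3∈{5,7}] r8c3 is the only open cell in row 8 admitting 5, so r8c3=5.
Step 23. [r2c8∈{2,4,5}] row 2 places 5 nowhere but r2c8. So r2c8=5.
Step 24. [r3c3∈{4,6,7}] col 3 places 7 nowhere but r3c3, so r3c3=7.
Step 25. [r2c1∈{2,3}] across row 2, 2 lands solely at r2c1. So r2c1=2.
Step 26. [r3c1∈{6}] nothing but 6 survives at r3c1 ⇒ r3c1=6.
Step 27. [r3c4∈{4}] r3c4 is down to just 4. So r3c4=4.
Step 28. [r1c2∈{5}] only 5 remains possible at r1c2. So r1c2=5.
Step 29. [r1c6∈{2}] r1c6 has the single candidate 2. So r1c6=2.
Step 30. [r6c9∈{5,8}] 5 has one home in row 6: r6c9. So r6c9=5.
Step 31. [r2c4∈{3}] r2c4 is down to just 3, so r2c4=3.
Step 32. [r6c5∈{2}] only 2 remains possible at r6c5 ⇒ r6c5=2.
Step 33. [r8c1∈{7}] only 7 remains possible at r8c1, so r8c1=7.
Step 34. [r8c7∈{4}] only 4 remains possible at r8c7. So r8c7=4.
Step 35. [r6c8∈{3}] r6c8 has the single candidate 3, so r6c8=3.
Step 36. [r3c8∈{2}] nothing but 2 survives at r3c8 ⇒ r3c8=2.
Step 37. [r6c4∈{8}] r6c4 is down to just 8, so r6c4=8.
Step 38. [r3c2∈{1}] r3c2 is down to just 1, so r3c2=1.
Step 39. [r2c3∈{4}] r2c3's peers cover all but 4. So r2c3=4.
Step 40. [r4c2∈{6}] r4c2's peers cover all but 6, so r4c2=6.
Step 41. [r7c7∈{3}] only 3 remains possible at r7c7. So r7c7=3.
Step 42. [r1c8∈{4}] r1c8's peers cover all but 4. So r1c8=4.
Step 43. [r3c6∈{5}] only 5 remains possible at r3c6, so r3c6=5.
Step 44. [r9c4∈{9}] only 9 remains possible at r9c4 ⇒ r9c4=9.
Step 45. [r6c1∈{9}] r6c1's peers cover all but 9 ⇒ r6c1=9.
Step 46. [r9c9∈{2}] nothing but 2 survives at r9c9, so r9c9=2.
Step 47. [r6c6∈{7}] r6c6 has the single candidate 7. So r6c6=7.
Step 48. [r1c1∈{3}] r1c1 has the single candidate 3 ⇒ r1c1=3.
Step 49. [r1c4∈{6}] only 6 remains possible at r1c4 ⇒ r1c4=6.
Step 50. [r5c9∈{8}] only 8 remains possible at r5c9. So r5c9=8.
Step 51. [r8c5∈{1}] nothing but 1 survives at r8c5. So r8c5=1.
Step 52. [r9c3∈{6}] nothing but 6 survives at r9c3, so r9c3=6.
Step 53. [r4c8∈{1}] r4c8 is down to just 1. So r4c8=1.

Answer: 3 5 8 6 9 2 1 4 7 / 2 9 4 3 7 1 8 5 6 / 6 1 7 4 8 5 9 2 3 / 8 6 2 5 3 9 7 1 4 / 5 7 3 1 6 4 2 9 8 / 9 4 1 8 2 7 6 3 5 / 4 2 9 7 5 8 3 6 1 / 7 3 5 2 1 6 4 8 9 / 1 8 6 9 4 3 5 7 2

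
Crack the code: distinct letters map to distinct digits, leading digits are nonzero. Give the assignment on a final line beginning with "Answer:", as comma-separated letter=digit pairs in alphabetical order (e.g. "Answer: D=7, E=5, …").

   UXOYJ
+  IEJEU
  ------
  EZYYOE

Step 1. [col 1: J + U ≡ E (mod 10)] no forcing yet in column 1 (carry-in 0); E=1 is free and consistent — try it ⇒ E=1.
Step 2. [col 1: J + U ≡ E (mod 10)] several values work for J in column 1 (J + U ≡ E (mod 10), carry-in 0); try J=8 ⇒ J=8.
Step 3. [col 1: J + U ≡ E (mod 10)] column 1 reads J+U+carry(0)=E with J=8, E=1; with digits 1,8 already taken and all letters distinct, the only value for U is 3, so U=3.
Step 4. [col 2: Y + E ≡ O (mod 10)] several values work for Y in column 2 (Y + E ≡ O (mod 10), carry-in 1); try Y=4 ⇒ Y=4.
Step 5. [col 2: Y + E ≡ O (mod 10)] from column 2 (Y=4, E=1, carry-in 1, digits 1,3,4,8 already taken and all letters distinct): O must equal 6, so O=6.
Step 6. [col 4: X + E ≡ Y (mod 10)] in column 4 we have X+E≡Y with carry-in 1; given E=1, Y=4 and digits 1,3,4,6,8 already taken and all letters distinct, that pins X to 2 ⇒ X=2.
Step 7. [col 5: U + I ≡ Z (mod 10)] from column 5 (U=3, carry-in 0, digits 1,2,3,4,6,8 already taken and all letters distinct): I must equal 7 ⇒ I=7.
Step 8. [col 5: U + I ≡ Z (mod 10)] in column 5 we have U+I≡Z with carry-in 0; given U=3, I=7 and digits 1,2,3,4,6,7,8 already taken and all letters distinct, that pins Z to 0. So Z=0.

Answer: E=1, I=7, J=8, O=6, U=3, X=2, Y=4, Z=0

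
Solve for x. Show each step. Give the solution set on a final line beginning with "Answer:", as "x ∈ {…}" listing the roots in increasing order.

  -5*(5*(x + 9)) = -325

Step 1. [-5*(5*(x + 9)) = -325] leading coefficient -5: divide by -5. So div: 5*(x + 9) = 65.
Step 2. [5*(x + 9) = 65] leading coefficient 5: divide by 5 ⇒ div: x + 9 = 13.
Step 3. [x + 9 = 13] peel the +9: subtract 9 from each side. So sub: x = 4.

Answer: x ∈ {4}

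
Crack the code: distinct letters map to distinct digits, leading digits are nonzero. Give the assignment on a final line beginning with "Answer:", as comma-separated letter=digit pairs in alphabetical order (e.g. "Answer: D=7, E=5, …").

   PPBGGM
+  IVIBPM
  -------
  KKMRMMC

Step 1. [col 1: M + M ≡ C (mod 10)] column 1 (M + M ≡ C (mod 10), carry-in 0) doesn't pin M yet; pick M=3 and continue, so M=3.
Step 2. [col 1: M + M ≡ C (mod 10)] in column 1 we have M+M≡C with carry-in 0; given M=3 and digits 3 already taken and all letters distinct, that pins C to 6. So C=6.
Step 3. [col 2: G + P ≡ M (mod 10)] G=5 is one option consistent with column 2 (G + P ≡ M (mod 10), carry-in 0) — take it ⇒ G=5.
Step 4. [K] the sum has 7 digits but both addends have 6; that extra leading digit K is the final carry, namely 1. So K=1.
Step 5. [col 2: G + P ≡ M (mod 10)] from column 2 (G=5, M=3, carry-in 0, digits 1,3,5,6 already taken and all letters distinct): P must equal 8 ⇒ P=8.
Step 6. [col 3: G + B ≡ M (mod 10)] column 3 reads G+B+carry(1)=M with G=5, M=3; with digits 1,3,5,6,8 already taken and all letters distinct, the only value for B is 7 ⇒ B=7.
Step 7. [col 4: B + I ≡ R (mod 10)] R=0 is one option consistent with column 4 (B + I ≡ R (mod 10), carry-in 1) — take it. So R=0.
Step 8. [col 4: B + I ≡ R (mod 10)] column 4 reads B+I+carry(1)=R with B=7, R=0; with digits 0,1,3,5,6,7,8 already taken and all letters distinct, the only value for I is 2 ⇒ I=2.
Step 9. [col 5: P + V ≡ M (mod 10)] in column 5 we have P+V≡M with carry-in 1; given P=8, M=3 and digits 0,1,2,3,5,6,7,8 already taken and all letters distinct, that pins V to 4, so V=4.

Answer: B=7, C=6, G=5, I=2, K=1, M=3, P=8, R=0, V=4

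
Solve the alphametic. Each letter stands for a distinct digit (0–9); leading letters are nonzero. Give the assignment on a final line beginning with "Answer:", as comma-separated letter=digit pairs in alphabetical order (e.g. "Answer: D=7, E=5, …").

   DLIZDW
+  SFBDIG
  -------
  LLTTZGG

Step 1. [L] adding two 6-digit numbers gives at most 6+1 digits, and here it does — L is that final carry and must be 1. So L=1.
Step 2. [col 1: W + G ≡ G (mod 10)] from column 1 (nothing yet, carry-in 0, digits 1 already taken and all letters distinct): W must equal 0 ⇒ W=0.
Step 3. [col 1: W + G ≡ G (mod 10)] no forcing yet in column 1 (carry-in 0); G=7 is free and consistent — try it. So G=7.
Step 4. [col 2: D + I ≡ G (mod 10)] several values work for I in column 2 (D + I ≡ G (mod 10), carry-in 0); try I=8. So I=8.
Step 5. [col 2: D + I ≡ G (mod 10)] from column 2 (I=8, G=7, carry-in 0, digits 0,1,7,8 already taken and all letters distinct): D must equal 9, so D=9.
Step 6. [col 3: Z + D ≡ Z (mod 10)] several values work for Z in column 3 (Z + D ≡ Z (mod 10), carry-in 1); try Z=4, so Z=4.
Step 7. [col 4: I + B ≡ T (mod 10)] no forcing yet in column 4 (carry-in 1); B=6 is free and consistent — try it ⇒ B=6.
Step 8. [col 4: I + B ≡ T (mod 10)] from column 4 (I=8, B=6, carry-in 1, digits 0,1,4,6,7,8,9 already taken and all letters distinct): T must equal 5. So T=5.
Step 9. [col 5: L + F ≡ T (mod 10)] from column 5 (L=1, T=5, carry-in 1, digits 0,1,4,5,6,7,8,9 already taken and all letters distinct): F must equal 3. So F=3.
Step 10. [col 6: D + S ≡ L (mod 10)] from column 6 (D=9, L=1, carry-in 0, digits 0,1,3,4,5,6,7,8,9 already taken and all letters distinct): S must equal 2. So S=2.

Answer: B=6, D=9, F=3, G=7, I=8, L=1, S=2, T=5, W=0, Z=4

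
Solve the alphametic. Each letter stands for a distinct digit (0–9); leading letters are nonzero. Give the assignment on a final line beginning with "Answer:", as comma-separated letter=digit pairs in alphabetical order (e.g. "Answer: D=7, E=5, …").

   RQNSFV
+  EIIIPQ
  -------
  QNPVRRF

Step 1. [col 1: V + Q ≡ F (mod 10)] column 1 (V + Q ≡ F (mod 10), carry-in 0) doesn't pin Q yet; pick Q=1 and continue, so Q=1.
Step 2. [col 1: V + Q ≡ F (mod 10)] several values work for F in column 1 (V + Q ≡ F (mod 10), carry-in 0); try F=0. So F=0.
Step 3. [col 1: V + Q ≡ F (mod 10)] in column 1 we have V+Q≡F with carry-in 0; given Q=1, F=0 and digits 0,1 already taken and all letters distinct, that pins V to 9. So V=9.
Step 4. [col 2: F + P ≡ R (mod 10)] several values work for P in column 2 (F + P ≡ R (mod 10), carry-in 1); try P=7, so P=7.
Step 5. [col 2: F + P ≡ R (mod 10)] column 2 reads F+P+carry(1)=R with F=0, P=7; with digits 0,1,7,9 already taken and all letters distinct, the only value for R is 8, so R=8.
Step 6. [col 3: S + I ≡ R (mod 10)] I=6 is one option consistent with column 3 (S + I ≡ R (mod 10), carry-in 0) — take it ⇒ I=6.
Step 7. [col 3: S + I ≡ R (mod 10)] column 3 reads S+I+carry(0)=R with I=6, R=8; with digits 0,1,6,7,8,9 already taken and all letters distinct, the only value for S is 2 ⇒ S=2.
Step 8. [col 4: N + I ≡ V (mod 10)] column 4: given I=6, V=9, carry-in 0, and digits 0,1,2,6,7,8,9 already taken and all letters distinct, N+I≡V (mod 10) forces N=3 ⇒ N=3.
Step 9. [col 6: R + E ≡ N (mod 10)] column 6 reads R+E+carry(0)=N with R=8, N=3; with digits 0,1,2,3,6,7,8,9 already taken and all letters distinct, the only value for E is 5 ⇒ E=5.

Answer: E=5, F=0, I=6, N=3, P=7, Q=1, R=8, S=2, V=9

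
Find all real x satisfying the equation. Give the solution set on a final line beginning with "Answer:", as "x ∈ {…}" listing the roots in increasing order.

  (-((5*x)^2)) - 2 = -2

Step 1. [(-((5*x)^2)) - 2 = -2] peel the -2: add 2 from each side. So sub: -((5*x)^2) = 0.
Step 2. [-((5*x)^2) = 0] leading − — multiply by −1. So neg: (5*x)^2 = 0.
Step 3. [(5*x)^2 = 0] √ both sides: 0 ≥ 0 gives two branches ⇒ sqrt: 5*x = 0.
Step 4. [5*x = 0] 5·(inner) — divide through by 5, so div: x = 0.

Answer: x ∈ {0}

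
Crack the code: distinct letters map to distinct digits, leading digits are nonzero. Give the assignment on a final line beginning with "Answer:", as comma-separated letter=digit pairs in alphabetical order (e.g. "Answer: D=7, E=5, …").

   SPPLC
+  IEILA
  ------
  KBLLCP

Step 1. [col 1: C + A ≡ P (mod 10)] P=4 is one option consistent with column 1 (C + A ≡ P (mod 10), carry-in 0) — take it ⇒ P=4.
Step 2. [col 1: C + A ≡ P (mod 10)] column 1 (C + A ≡ P (mod 10), carry-in 0) doesn't pin A yet; pick A=9 and continue. So A=9.
Step 3. [col 1: C + A ≡ P (mod 10)] column 1: given A=9, P=4, carry-in 0, and digits 4,9 already taken and all letters distinct, C+A≡P (mod 10) forces C=5 ⇒ C=5.
Step 4. [K] K is the leading digit of a 6-digit sum of two 5-digit numbers; the final carry is exactly 1 ⇒ K=1.
Step 5. [col 2: L + L ≡ C (mod 10)] no forcing yet in column 2 (carry-in 1); L=7 is free and consistent — try it, so L=7.
Step 6. [col 3: P + I ≡ L (mod 10)] column 3: given P=4, L=7, carry-in 1, and digits 1,4,5,7,9 already taken and all letters distinct, P+I≡L (mod 10) forces I=2 ⇒ I=2.
Step 7. [col 4: P + E ≡ L (mod 10)] column 4: given P=4, L=7, carry-in 0, and digits 1,2,4,5,7,9 already taken and all letters distinct, P+E≡L (mod 10) forces E=3 ⇒ E=3.
Step 8. [col 5: S + I ≡ B (mod 10)] several values work for S in column 5 (S + I ≡ B (mod 10), carry-in 0); try S=8, so S=8.
Step 9. [col 5: S + I ≡ B (mod 10)] from column 5 (S=8, I=2, carry-in 0, digits 1,2,3,4,5,7,8,9 already taken and all letters distinct): B must equal 0 ⇒ B=0.

Answer: A=9, B=0, C=5, E=3, I=2, K=1, L=7, P=4, S=8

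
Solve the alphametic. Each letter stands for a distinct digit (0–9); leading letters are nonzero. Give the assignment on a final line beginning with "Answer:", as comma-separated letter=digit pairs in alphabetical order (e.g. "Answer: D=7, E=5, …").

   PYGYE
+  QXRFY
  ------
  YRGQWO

Step 1. [col 1: E + Y ≡ O (mod 10)] no forcing yet in column 1 (carry-in 0); E=9 is free and consistent — try it, so E=9.
Step 2. [col 1: E + Y ≡ O (mod 10)] no forcing yet in column 1 (carry-in 0); Y=1 is free and consistent — try it. So Y=1.
Step 3. [col 1: E + Y ≡ O (mod 10)] in column 1 we have E+Y≡O with carry-in 0; given E=9, Y=1 and digits 1,9 already taken and all letters distinct, that pins O to 0, so O=0.
Step 4. [col 2: Y + F ≡ W (mod 10)] column 2 (Y + F ≡ W (mod 10), carry-in 1) doesn't pin W yet; pick W=6 and continue ⇒ W=6.
Step 5. [col 2: Y + F ≡ W (mod 10)] column 2 reads Y+F+carry(1)=W with Y=1, W=6; with digits 0,1,6,9 already taken and all letters distinct, the only value for F is 4. So F=4.
Step 6. [col 3: G + R ≡ Q (mod 10)] no forcing yet in column 3 (carry-in 0); Q=8 is free and consistent — try it ⇒ Q=8.
Step 7. [col 3: G + R ≡ Q (mod 10)] several values work for R in column 3 (G + R ≡ Q (mod 10), carry-in 0); try R=5 ⇒ R=5.
Step 8. [col 3: G + R ≡ Q (mod 10)] column 3 reads G+R+carry(0)=Q with R=5, Q=8; with digits 0,1,4,5,6,8,9 already taken and all letters distinct, the only value for G is 3 ⇒ G=3.
Step 9. [col 4: Y + X ≡ G (mod 10)] in column 4 we have Y+X≡G with carry-in 0; given Y=1, G=3 and digits 0,1,3,4,5,6,8,9 already taken and all letters distinct, that pins X to 2 ⇒ X=2.
Step 10. [col 5: P + Q ≡ R (mod 10)] in column 5 we have P+Q≡R with carry-in 0; given Q=8, R=5 and digits 0,1,2,3,4,5,6,8,9 already taken and all letters distinct, that pins P to 7. So P=7.

Answer: E=9, F=4, G=3, O=0, P=7, Q=8, R=5, W=6, X=2, Y=1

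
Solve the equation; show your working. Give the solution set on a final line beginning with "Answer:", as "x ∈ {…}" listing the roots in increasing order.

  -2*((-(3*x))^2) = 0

Step 1. [-2*((-(3*x))^2) = 0] leading coefficient -2: divide by -2. So div: (-(3*x))^2 = 0.
Step 2. [(-(3*x))^2 = 0] 0 ≥ 0, LHS is (·)² — take ±√, so sqrt: -(3*x) = 0.
Step 3. [-(3*x) = 0] flip signs both sides, so neg: 3*x = 0.
Step 4. [3*x = 0] 3 out front; divide by 3 ⇒ div: x = 0.

Answer: x ∈ {0}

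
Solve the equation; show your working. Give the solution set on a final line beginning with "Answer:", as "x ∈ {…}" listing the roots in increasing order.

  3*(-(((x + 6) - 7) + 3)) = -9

Step 1. [3*(-(((x + 6) - 7) + 3)) = -9] divide by the outer 3. So div: -(((x + 6) - 7) + 3) = -3.
Step 2. [-(((x + 6) - 7) + 3) = -3] flip signs both sides ⇒ neg: ((x + 6) - 7) + 3 = 3.
Step 3. [((x + 6) - 7) + 3 = 3] the outer +3 inverts by subtracting 3. So sub: (x + 6) - 7 = 0.
Step 4. [(x + 6) - 7 = 0] 7 comes off first (add 7). So sub: x + 6 = 7.
Step 5. [x + 6 = 7] peel the +6: subtract 6 from each side ⇒ sub: x = 1.

Answer: x ∈ {1}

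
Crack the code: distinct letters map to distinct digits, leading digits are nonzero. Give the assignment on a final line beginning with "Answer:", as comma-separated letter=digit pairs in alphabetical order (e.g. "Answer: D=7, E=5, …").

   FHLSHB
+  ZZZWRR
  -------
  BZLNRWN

Step 1. [col 1: B + R ≡ N (mod 10)] column 1 (B + R ≡ N (mod 10), carry-in 0) doesn't pin N yet; pick N=4 and continue. So N=4.
Step 2. [col 1: B + R ≡ N (mod 10)] no forcing yet in column 1 (carry-in 0); B=1 is free and consistent — try it ⇒ B=1.
Step 3. [col 1: B + R ≡ N (mod 10)] column 1: given B=1, N=4, carry-in 0, and digits 1,4 already taken and all letters distinct, B+R≡N (mod 10) forces R=3, so R=3.
Step 4. [col 2: H + R ≡ W (mod 10)] column 2 (H + R ≡ W (mod 10), carry-in 0) doesn't pin H yet; pick H=7 and continue ⇒ H=7.
Step 5. [col 2: H + R ≡ W (mod 10)] column 2 reads H+R+carry(0)=W with H=7, R=3; with digits 1,3,4,7 already taken and all letters distinct, the only value for W is 0, so W=0.
Step 6. [col 3: S + W ≡ R (mod 10)] from column 3 (W=0, R=3, carry-in 1, digits 0,1,3,4,7 already taken and all letters distinct): S must equal 2, so S=2.
Step 7. [col 4: L + Z ≡ N (mod 10)] L=6 is one option consistent with column 4 (L + Z ≡ N (mod 10), carry-in 0) — take it ⇒ L=6.
Step 8. [col 4: L + Z ≡ N (mod 10)] in column 4 we have L+Z≡N with carry-in 0; given L=6, N=4 and digits 0,1,2,3,4,6,7 already taken and all letters distinct, that pins Z to 8. So Z=8.
Step 9. [col 6: F + Z ≡ Z (mod 10)] from column 6 (Z=8, carry-in 1, digits 0,1,2,3,4,6,7,8 already taken and all letters distinct): F must equal 9. So F=9.

Answer: B=1, F=9, H=7, L=6, N=4, R=3, S=2, W=0, Z=8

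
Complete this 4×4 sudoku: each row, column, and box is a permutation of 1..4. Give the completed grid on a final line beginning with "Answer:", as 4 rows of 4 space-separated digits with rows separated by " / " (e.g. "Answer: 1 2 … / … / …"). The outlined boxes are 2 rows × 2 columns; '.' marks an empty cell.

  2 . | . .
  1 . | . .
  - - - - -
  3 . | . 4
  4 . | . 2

Step 1. [r2c4∈{3}] nothing but 3 survives at r2c4. So r2c4=3.
Step 2. [r3c3∈{1}] r3c3 has the single candidate 1, so r3c3=1.
Step 3. [r1c3∈{4}] nothing but 4 survives at r1c3 ⇒ r1c3=4.
Step 4. [r4c3∈{3}] r4c3 is down to just 3 ⇒ r4c3=3.
Step 5. [r1c2∈{3}] nothing but 3 survives at r1c2. So r1c2=3.
Step 6. [r1c4∈{1}] r1c4's peers cover all but 1 ⇒ r1c4=1.
Step 7. [r3c2∈{2}] only 2 remains possible at r3c2. So r3c2=2.
Step 8. [r2c3∈{2}] r2c3 has the single candidate 2. So r2c3=2.
Step 9. [r4c2∈{1}] only 1 remains possible at r4c2, so r4c2=1.
Step 10. [r2c2∈{4}] only 4 remains possible at r2c2. So r2c2=4.

Answer: 2 3 4 1 / 1 4 2 3 / 3 2 1 4 / 4 1 3 2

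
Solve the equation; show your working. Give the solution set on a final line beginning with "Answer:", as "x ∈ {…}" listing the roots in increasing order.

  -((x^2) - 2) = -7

Step 1. [-((x^2) - 2) = -7] LHS negated; negate both sides ⇒ neg: (x^2) - 2 = 7.
Step 2. [(x^2) - 2 = 7] the outer -2 inverts by adding 2 ⇒ sub: x^2 = 9.
Step 3. [x^2 = 9] LHS squared, RHS 9 ≥ 0: apply √ (±). So sqrt: x = 3 or -3.

Answer: x ∈ {-3, 3}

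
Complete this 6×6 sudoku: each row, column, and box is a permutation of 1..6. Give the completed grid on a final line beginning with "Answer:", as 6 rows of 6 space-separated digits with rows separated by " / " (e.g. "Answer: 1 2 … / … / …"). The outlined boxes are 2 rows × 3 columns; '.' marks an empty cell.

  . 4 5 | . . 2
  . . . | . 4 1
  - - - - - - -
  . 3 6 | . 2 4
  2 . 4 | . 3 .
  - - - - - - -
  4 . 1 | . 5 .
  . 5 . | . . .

Step 1. [r2c4∈{3,5,6}] across row 2, 5 lands solely at r2c4, so r2c4=5.
Step 2. [r6c4∈{1,2,3,4,6}] in row 6, 4 fits only at r6c4, so r6c4=4.
Step 3. [r5c4∈{2,3,6}] col 4 places 2 nowhere but r5c4 ⇒ r5c4=2.
Step 4. [r1c1∈{1,3,6}] r1c1 is the only open cell in row 1 admitting 1, so r1c1=1.
Step 5. [r5c2∈{6}] r5c2 is down to just 6, so r5c2=6.
Step 6. [r6c1∈{3}] nothing but 3 survives at r6c1, so r6c1=3.
Step 7. [r1c5∈{6}] r1c5 is down to just 6. So r1c5=6.
Step 8. [r4c4∈{1,6}] 6 has one home in col 4: r4c4, so r4c4=6.
Step 9. [r2c3∈{2,3}] r2c3 is the only open cell in row 2 admitting 3 ⇒ r2c3=3.
Step 10. [r2c1∈{6}] r2c1 has the single candidate 6 ⇒ r2c1=6.
Step 11. [r3c4∈{1}] r3c4 has the single candidate 1 ⇒ r3c4=1.
Step 12. [r2c2∈{2}] r2c2 is down to just 2, so r2c2=2.
Step 13. [r1c4∈{3}] only 3 remains possible at r1c4. So r1c4=3.
Step 14. [r4c2∈{1}] r4c2 has the single candidate 1 ⇒ r4c2=1.
Step 15. [r3c1∈{5}] r3c1 has the single candidate 5, so r3c1=5.
Step 16. [r5c6∈{3}] r5c6 is down to just 3, so r5c6=3.
Step 17. [r6c3∈{2}] nothing but 2 survives at r6c3. So r6c3=2.
Step 18. [r6c6∈{6}] nothing but 6 survives at r6c6 ⇒ r6c6=6.
Step 19. [r6c5∈{1}] nothing but 1 survives at r6c5, so r6c5=1.
Step 20. [r4c6∈{5}] r4c6 is down to just 5, so r4c6=5.

Answer: 1 4 5 3 6 2 / 6 2 3 5 4 1 / 5 3 6 1 2 4 / 2 1 4 6 3 5 / 4 6 1 2 5 3 / 3 5 2 4 1 6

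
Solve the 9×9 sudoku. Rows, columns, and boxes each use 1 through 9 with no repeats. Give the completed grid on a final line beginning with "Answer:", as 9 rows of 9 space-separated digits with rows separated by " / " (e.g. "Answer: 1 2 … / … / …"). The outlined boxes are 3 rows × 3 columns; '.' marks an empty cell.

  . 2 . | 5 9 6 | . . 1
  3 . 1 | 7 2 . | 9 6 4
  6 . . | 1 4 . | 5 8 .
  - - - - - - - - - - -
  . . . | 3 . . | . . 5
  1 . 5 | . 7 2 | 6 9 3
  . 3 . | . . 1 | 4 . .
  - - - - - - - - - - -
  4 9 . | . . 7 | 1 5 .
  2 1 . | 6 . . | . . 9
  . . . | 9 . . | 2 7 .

Step 1. [r6c4∈{8}] nothing but 8 survives at r6c4. So r6c4=8.
Step 2. [r8c3∈{3,7,8}] across row 8, 7 lands solely at r8c3. So r8c3=7.
Step 3. [r5c2∈{4,8}] across row 5, 8 lands solely at r5c2, so r5c2=8.
Step 4. [r9c6∈{3,4,5,8}] row 9 places 4 nowhere but r9c6 ⇒ r9c6=4.
Step 5. [r8c6∈{3,5,8}] in col 6, 5 fits only at r8c6, so r8c6=5.
Step 6. [r4c5∈{6}] r4c5 is down to just 6. So r4c5=6.
Step 7. [r6c3∈{2,6,9}] r6c3 is the only open cell in row 6 admitting 6. So r6c3=6.
Step 8. [r4c3∈{2,4,9}] col 3 places 2 nowhere but r4c3 ⇒ r4c3=2.
Step 9. [r3c2∈{7}] nothing but 7 survives at r3c2 ⇒ r3c2=7.
Step 10. [r6c9∈{2,7}] across col 9, 7 lands solely at r6c9. So r6c9=7.
Step 11. [r9c2∈{5,6}] col 2 places 6 nowhere but r9c2 ⇒ r9c2=6.
Step 12. [r9c9∈{8}] only 8 remains possible at r9c9, so r9c9=8.
Step 13. [r7c3∈{3,8}] r7c3 is the only open cell in box 7 admitting 8. So r7c3=8.
Step 14. [r8c7∈{3}] r8c7 has the single candidate 3. So r8c7=3.
Step 15. [r6c1∈{9}] r6c1 is down to just 9, so r6c1=9.
Step 16. [r7c5∈{3}] nothing but 3 survives at r7c5. So r7c5=3.
Step 17. [r4c8∈{1}] r4c8's peers cover all but 1, so r4c8=1.
Step 18. [r9c1∈{5}] only 5 remains possible at r9c1 ⇒ r9c1=5.
Step 19. [r4c6∈{9}] nothing but 9 survives at r4c6. So r4c6=9.
Step 20. [r1c8∈{3}] nothing but 3 survives at r1c8, so r1c8=3.
Step 21. [r1c3∈{4}] r1c3's peers cover all but 4. So r1c3=4.
Step 22. [r5c4∈{4}] r5c4's peers cover all but 4 ⇒ r5c4=4.
Step 23. [r9c3∈{3}] r9c3's peers cover all but 3. So r9c3=3.
Step 24. [r8c8∈{4}] r8c8 has the single candidate 4 ⇒ r8c8=4.
Step 25. [r3c3∈{9}] only 9 remains possible at r3c3. So r3c3=9.
Step 26. [r7c4∈{2}] only 2 remains possible at r7c4, so r7c4=2.
Step 27. [r2c6∈{8}] r2c6 is down to just 8, so r2c6=8.
Step 28. [r4c7∈{8}] only 8 remains possible at r4c7. So r4c7=8.
Step 29. [r3c6∈{3}] only 3 remains possible at r3c6 ⇒ r3c6=3.
Step 30. [r7c9∈{6}] only 6 remains possible at r7c9 ⇒ r7c9=6.
Step 31. [r1c1∈{8}] only 8 remains possible at r1c1, so r1c1=8.
Step 32. [r2c2∈{5}] r2c2 has the single candidate 5. So r2c2=5.
Step 33. [r4c1∈{7}] r4c1's peers cover all but 7, so r4c1=7.
Step 34. [r9c5∈{1}] only 1 remains possible at r9c5 ⇒ r9c5=1.
Step 35. [r6c5∈{5}] only 5 remains possible at r6c5. So r6c5=5.
Step 36. [r8c5∈{8}] r8c5's peers cover all but 8 ⇒ r8c5=8.
Step 37. [r6c8∈{2}] r6c8 has the single candidate 2, so r6c8=2.
Step 38. [r1c7∈{7}] r1c7's peers cover all but 7. So r1c7=7.
Step 39. [r4c2∈{4}] r4c2's peers cover all but 4. So r4c2=4.
Step 40. [r3c9∈{2}] nothing but 2 survives at r3c9 ⇒ r3c9=2.

Answer: 8 2 4 5 9 6 7 3 1 / 3 5 1 7 2 8 9 6 4 / 6 7 9 1 4 3 5 8 2 / 7 4 2 3 6 9 8 1 5 / 1 8 5 4 7 2 6 9 3 / 9 3 6 8 5 1 4 2 7 / 4 9 8 2 3 7 1 5 6 / 2 1 7 6 8 5 3 4 9 / 5 6 3 9 1 4 2 7 8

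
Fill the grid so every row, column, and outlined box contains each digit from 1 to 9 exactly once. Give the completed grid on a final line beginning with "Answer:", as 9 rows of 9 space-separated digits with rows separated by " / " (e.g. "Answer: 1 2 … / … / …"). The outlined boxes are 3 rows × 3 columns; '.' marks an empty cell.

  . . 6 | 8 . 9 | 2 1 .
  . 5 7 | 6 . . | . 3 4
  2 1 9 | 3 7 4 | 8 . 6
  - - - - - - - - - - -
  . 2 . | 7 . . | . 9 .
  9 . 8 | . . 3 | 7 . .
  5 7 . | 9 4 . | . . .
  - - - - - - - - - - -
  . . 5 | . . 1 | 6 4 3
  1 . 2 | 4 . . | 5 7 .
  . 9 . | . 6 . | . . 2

Step 1. [r8c6∈{8}] r8c6 has the single candidate 8 ⇒ r8c6=8.
Step 2. [r5c4∈{1,2,5}] 1 has one home in col 4: r5c4, so r5c4=1.
Step 3. [r4c1∈{3,4,6}] in col 1, 6 fits only at r4c1 ⇒ r4c1=6.
Step 4. [r4c6∈{5}] r4c6 has the single candidate 5 ⇒ r4c6=5.
Step 5. [r5c5∈{2}] r5c5's peers cover all but 2. So r5c5=2.
Step 6. [r4c7∈{1,3,4}] r4c7 is the only open cell in col 7 admitting 4, so r4c7=4.
Step 7. [r4c3∈{1,3}] r4c3 is the only open cell in row 4 admitting 3, so r4c3=3.
Step 8. [r9c1∈{3,4,7,8}] across row 9, 3 lands solely at r9c1, so r9c1=3.
Step 9. [r4c9∈{1,8}] 1 has one home in row 4: r4c9, so r4c9=1.
Step 10. [r5c9∈{5}] nothing but 5 survives at r5c9. So r5c9=5.
Step 11. [r6c8∈{2,6,8}] row 6 places 2 nowhere but r6c8, so r6c8=2.
Step 12. [r7c2∈{8}] only 8 remains possible at r7c2. So r7c2=8.
Step 13. [r5c2∈{4}] r5c2 is down to just 4, so r5c2=4.
Step 14. [r7c5∈{9}] nothing but 9 survives at r7c5, so r7c5=9.
Step 15. [r3c8∈{5}] nothing but 5 survives at r3c8, so r3c8=5.
Step 16. [r2c6∈{2}] r2c6 has the single candidate 2. So r2c6=2.
Step 17. [r2c1∈{8}] r2c1's peers cover all but 8, so r2c1=8.
Step 18. [r1c1∈{4}] only 4 remains possible at r1c1 ⇒ r1c1=4.
Step 19. [r5c8∈{6}] only 6 remains possible at r5c8, so r5c8=6.
Step 20. [r9c7∈{1}] only 1 remains possible at r9c7 ⇒ r9c7=1.
Step 21. [r1c5∈{5}] r1c5 is down to just 5 ⇒ r1c5=5.
Step 22. [r6c9∈{8}] nothing but 8 survives at r6c9. So r6c9=8.
Step 23. [r8c2∈{6}] only 6 remains possible at r8c2 ⇒ r8c2=6.
Step 24. [r8c9∈{9}] only 9 remains possible at r8c9 ⇒ r8c9=9.
Step 25. [r6c7∈{3}] only 3 remains possible at r6c7, so r6c7=3.
Step 26. [r2c5∈{1}] r2c5 is down to just 1, so r2c5=1.
Step 27. [r7c4∈{2}] r7c4's peers cover all but 2 ⇒ r7c4=2.
Step 28. [r1c9∈{7}] r1c9 has the single candidate 7, so r1c9=7.
Step 29. [r9c6∈{7}] nothing but 7 survives at r9c6. So r9c6=7.
Step 30. [r6c6∈{6}] r6c6's peers cover all but 6 ⇒ r6c6=6.
Step 31. [r9c3∈{4}] r9c3's peers cover all but 4, so r9c3=4.
Step 32. [r2c7∈{9}] r2c7 is down to just 9, so r2c7=9.
Step 33. [r9c4∈{5}] r9c4 has the single candidate 5 ⇒ r9c4=5.
Step 34. [r4c5∈{8}] r4c5 is down to just 8 ⇒ r4c5=8.
Step 35. [r9c8∈{8}] r9c8's peers cover all but 8, so r9c8=8.
Step 36. [r1c2∈{3}] r1c2 is down to just 3, so r1c2=3.
Step 37. [r7c1∈{7}] r7c1 is down to just 7 ⇒ r7c1=7.
Step 38. [r8c5∈{3}] r8c5's peers cover all but 3, so r8c5=3.
Step 39. [r6c3∈{1}] r6c3's peers cover all but 1. So r6c3=1.

Answer: 4 3 6 8 5 9 2 1 7 / 8 5 7 6 1 2 9 3 4 / 2 1 9 3 7 4 8 5 6 / 6 2 3 7 8 5 4 9 1 / 9 4 8 1 2 3 7 6 5 / 5 7 1 9 4 6 3 2 8 / 7 8 5 2 9 1 6 4 3 / 1 6 2 4 3 8 5 7 9 / 3 9 4 5 6 7 1 8 2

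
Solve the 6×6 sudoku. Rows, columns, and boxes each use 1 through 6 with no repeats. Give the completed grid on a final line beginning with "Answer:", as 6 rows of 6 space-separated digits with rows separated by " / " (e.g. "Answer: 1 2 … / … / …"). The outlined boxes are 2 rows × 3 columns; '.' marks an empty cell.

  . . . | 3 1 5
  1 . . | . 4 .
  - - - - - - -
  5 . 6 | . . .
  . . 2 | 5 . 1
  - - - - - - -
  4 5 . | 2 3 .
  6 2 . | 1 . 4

Step 1. [r4c2∈{3,4}] across row 4, 4 lands solely at r4c2 ⇒ r4c2=4.
Step 2. [r3c6∈{2,3}] across col 6, 3 lands solely at r3c6, so r3c6=3.
Step 3. [r2c4∈{6}] r2c4 is down to just 6, so r2c4=6.
Step 4. [r2c2∈{3}] r2c2 is down to just 3. So r2c2=3.
Step 5. [r2c3∈{5}] r2c3 is down to just 5, so r2c3=5.
Step 6. [r3c5∈{2}] r3c5 is down to just 2, so r3c5=2.
Step 7. [r6c5∈{5}] r6c5 has the single candidate 5 ⇒ r6c5=5.
Step 8. [r5c3∈{1}] r5c3's peers cover all but 1 ⇒ r5c3=1.
Step 9. [r1c3∈{4}] r1c3 has the single candidate 4. So r1c3=4.
Step 10. [r2c6∈{2}] r2c6 has the single candidate 2 ⇒ r2c6=2.
Step 11. [r1c1∈{2}] r1c1 has the single candidate 2. So r1c1=2.
Step 12. [r5c6∈{6}] r5c6 is down to just 6, so r5c6=6.
Step 13. [r3c4∈{4}] r3c4 has the single candidate 4, so r3c4=4.
Step 14. [r4c5∈{6}] r4c5's peers cover all but 6 ⇒ r4c5=6.
Step 15. [r3c2∈{1}] nothing but 1 survives at r3c2, so r3c2=1.
Step 16. [r1c2∈{6}] r1c2's peers cover all but 6, so r1c2=6.
Step 17. [r4c1∈{3}] r4c1 has the single candidate 3 ⇒ r4c1=3.
Step 18. [r6c3∈{3}] r6c3 has the single candidate 3. So r6c3=3.

Answer: 2 6 4 3 1 5 / 1 3 5 6 4 2 / 5 1 6 4 2 3 / 3 4 2 5 6 1 / 4 5 1 2 3 6 / 6 2 3 1 5 4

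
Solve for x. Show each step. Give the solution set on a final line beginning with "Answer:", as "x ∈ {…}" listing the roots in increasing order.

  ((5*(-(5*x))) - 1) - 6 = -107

Step 1. [((5*(-(5*x))) - 1) - 6 = -107] peel the -6: add 6 from each side ⇒ sub: (5*(-(5*x))) - 1 = -101.
Step 2. [(5*(-(5*x))) - 1 = -101] -1 is outermost — add 1 both sides, so sub: 5*(-(5*x)) = -100.
Step 3. [5*(-(5*x)) = -100] 5·(inner) — divide through by 5, so div: -(5*x) = -20.
Step 4. [-(5*x) = -20] flip signs both sides. So neg: 5*x = 20.
Step 5. [5*x = 20] LHS = 5·(…); ÷5 both sides, so div: x = 4.

Answer: x ∈ {4}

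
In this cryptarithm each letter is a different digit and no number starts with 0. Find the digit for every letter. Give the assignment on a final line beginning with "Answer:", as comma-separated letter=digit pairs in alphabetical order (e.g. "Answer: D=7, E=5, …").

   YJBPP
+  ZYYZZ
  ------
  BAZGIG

Step 1. [col 1: P + Z ≡ G (mod 10)] column 1 (P + Z ≡ G (mod 10), carry-in 0) doesn't pin Z yet; pick Z=7 and continue. So Z=7.
Step 2. [col 1: P + Z ≡ G (mod 10)] column 1 (P + Z ≡ G (mod 10), carry-in 0) doesn't pin P yet; pick P=8 and continue ⇒ P=8.
Step 3. [B] B is the leading digit of a 6-digit sum of two 5-digit numbers; the final carry is exactly 1. So B=1.
Step 4. [col 1: P + Z ≡ G (mod 10)] in column 1 we have P+Z≡G with carry-in 0; given P=8, Z=7 and digits 1,7,8 already taken and all letters distinct, that pins G to 5. So G=5.
Step 5. [col 2: P + Z ≡ I (mod 10)] from column 2 (P=8, Z=7, carry-in 1, digits 1,5,7,8 already taken and all letters distinct): I must equal 6 ⇒ I=6.
Step 6. [col 3: B + Y ≡ G (mod 10)] column 3 reads B+Y+carry(1)=G with B=1, G=5; with digits 1,5,6,7,8 already taken and all letters distinct, the only value for Y is 3 ⇒ Y=3.
Step 7. [col 4: J + Y ≡ Z (mod 10)] column 4: given Y=3, Z=7, carry-in 0, and digits 1,3,5,6,7,8 already taken and all letters distinct, J+Y≡Z (mod 10) forces J=4, so J=4.
Step 8. [col 5: Y + Z ≡ A (mod 10)] in column 5 we have Y+Z≡A with carry-in 0; given Y=3, Z=7 and digits 1,3,4,5,6,7,8 already taken and all letters distinct, that pins A to 0. So A=0.

Answer: A=0, B=1, G=5, I=6, J=4, P=8, Y=3, Z=7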